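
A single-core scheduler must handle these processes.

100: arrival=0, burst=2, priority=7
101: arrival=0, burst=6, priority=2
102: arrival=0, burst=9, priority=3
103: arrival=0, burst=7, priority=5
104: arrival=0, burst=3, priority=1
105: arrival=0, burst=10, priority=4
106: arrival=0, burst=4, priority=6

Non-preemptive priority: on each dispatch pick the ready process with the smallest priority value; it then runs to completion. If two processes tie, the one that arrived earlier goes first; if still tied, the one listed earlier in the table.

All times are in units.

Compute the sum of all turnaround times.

Timeline: | 104 0-3 | 101 3-9 | 102 9-18 | 105 18-28 | 103 28-35 | 106 35-39 | 100 39-41 |
Completion: 100=41  101=9  102=18  103=35  104=3  105=28  106=39
Turnaround (C−A): 100=41  101=9  102=18  103=35  104=3  105=28  106=39
Turnaround = completion − arrival: 100=41, 101=9, 102=18, 103=35, 104=3, 105=28, 106=39
Total turnaround = 41 + 9 + 18 + 35 + 3 + 28 + 39 = 173

173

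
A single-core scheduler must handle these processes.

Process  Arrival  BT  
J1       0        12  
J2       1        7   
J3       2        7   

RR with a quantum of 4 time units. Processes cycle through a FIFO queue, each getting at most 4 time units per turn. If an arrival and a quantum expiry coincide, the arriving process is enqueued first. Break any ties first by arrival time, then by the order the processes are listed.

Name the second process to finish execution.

Gantt: | J1 0-4 | J2 4-8 | J3 8-12 | J1 12-16 | J2 16-19 | J3 19-22 | J1 22-26 |
Completion: J1=26  J2=19  J3=22
Turnaround (C−A): J1=26  J2=18  J3=20
Finish order: J2 → J3 → J1

J3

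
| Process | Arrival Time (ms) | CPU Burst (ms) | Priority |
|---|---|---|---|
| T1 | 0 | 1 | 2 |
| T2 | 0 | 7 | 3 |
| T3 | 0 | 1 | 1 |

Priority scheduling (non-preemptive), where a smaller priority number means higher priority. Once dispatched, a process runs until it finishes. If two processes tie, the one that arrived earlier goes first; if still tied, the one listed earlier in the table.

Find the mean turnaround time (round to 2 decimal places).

4.00

Timeline: | T3 0-1 | T1 1-2 | T2 2-9 |
Completion: T1=2  T2=9  T3=1
Turnaround (C−A): T1=2  T2=9  T3=1
Turnaround times: T1=2, T2=9, T3=1
Average turnaround = (2+9+1) / 3 = 12/3 = 4.00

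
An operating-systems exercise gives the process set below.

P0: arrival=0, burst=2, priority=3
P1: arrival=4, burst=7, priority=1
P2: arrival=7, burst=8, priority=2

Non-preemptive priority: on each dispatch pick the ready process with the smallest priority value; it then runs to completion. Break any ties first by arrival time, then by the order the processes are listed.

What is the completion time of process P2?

Schedule: | P0 0-2 | idle 2-4 | P1 4-11 | P2 11-19 |
Completion: P0=2  P1=11  P2=19

19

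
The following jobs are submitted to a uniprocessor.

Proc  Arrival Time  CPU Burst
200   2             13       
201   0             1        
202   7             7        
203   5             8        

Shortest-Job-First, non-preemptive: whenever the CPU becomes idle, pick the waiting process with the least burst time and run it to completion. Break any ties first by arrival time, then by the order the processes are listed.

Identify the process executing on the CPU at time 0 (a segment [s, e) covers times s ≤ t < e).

201

Gantt: | 201 0-1 | idle 1-2 | 200 2-15 | 202 15-22 | 203 22-30 |
Completion: 200=15  201=1  202=22  203=30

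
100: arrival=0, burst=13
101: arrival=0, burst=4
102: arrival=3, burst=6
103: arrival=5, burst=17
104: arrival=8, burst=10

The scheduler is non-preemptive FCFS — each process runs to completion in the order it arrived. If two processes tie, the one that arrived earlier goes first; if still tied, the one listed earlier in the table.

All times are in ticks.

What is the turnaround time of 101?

Gantt: | 100 0-13 | 101 13-17 | 102 17-23 | 103 23-40 | 104 40-50 |
Completion: 100=13  101=17  102=23  103=40  104=50
Turnaround(101) = completion − arrival = 17 − 0 = 17

17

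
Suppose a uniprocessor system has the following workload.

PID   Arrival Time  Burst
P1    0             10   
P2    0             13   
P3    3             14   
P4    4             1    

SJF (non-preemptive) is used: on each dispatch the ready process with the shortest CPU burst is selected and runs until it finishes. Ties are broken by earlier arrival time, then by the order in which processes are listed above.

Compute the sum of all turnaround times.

76

Timeline: | P1 0-10 | P4 10-11 | P2 11-24 | P3 24-38 |
Completion: P1=10  P2=24  P3=38  P4=11
Turnaround (C−A): P1=10  P2=24  P3=35  P4=7
Turnaround = completion − arrival: P1=10, P2=24, P3=35, P4=7
Total turnaround = 10 + 24 + 35 + 7 = 76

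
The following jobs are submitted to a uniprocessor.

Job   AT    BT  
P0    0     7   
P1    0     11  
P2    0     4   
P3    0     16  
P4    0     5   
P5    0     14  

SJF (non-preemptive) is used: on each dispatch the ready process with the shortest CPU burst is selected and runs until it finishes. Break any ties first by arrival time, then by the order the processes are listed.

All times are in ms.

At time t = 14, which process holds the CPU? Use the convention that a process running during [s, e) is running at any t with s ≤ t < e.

Gantt: | P2 0-4 | P4 4-9 | P0 9-16 | P1 16-27 | P5 27-41 | P3 41-57 |
Completion: P0=16  P1=27  P2=4  P3=57  P4=9  P5=41

P0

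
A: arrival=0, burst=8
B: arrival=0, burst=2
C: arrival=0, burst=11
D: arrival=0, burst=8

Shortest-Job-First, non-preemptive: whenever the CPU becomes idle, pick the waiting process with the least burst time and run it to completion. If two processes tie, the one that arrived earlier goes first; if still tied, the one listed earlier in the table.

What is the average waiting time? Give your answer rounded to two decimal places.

7.50

Gantt: | B 0-2 | A 2-10 | D 10-18 | C 18-29 |
Completion: A=10  B=2  C=29  D=18
Turnaround (C−A): A=10  B=2  C=29  D=18
Waiting times: A=2, B=0, C=18, D=10
Average waiting = (2+0+18+10) / 4 = 30/4 = 7.50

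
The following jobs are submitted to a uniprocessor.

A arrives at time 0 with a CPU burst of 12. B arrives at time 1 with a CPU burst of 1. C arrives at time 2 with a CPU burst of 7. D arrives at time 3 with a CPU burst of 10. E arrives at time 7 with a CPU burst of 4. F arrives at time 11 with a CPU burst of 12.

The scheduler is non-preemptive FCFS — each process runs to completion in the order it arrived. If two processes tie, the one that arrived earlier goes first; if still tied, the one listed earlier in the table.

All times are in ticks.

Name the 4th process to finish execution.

D

Gantt: | A 0-12 | B 12-13 | C 13-20 | D 20-30 | E 30-34 | F 34-46 |
Completion: A=12  B=13  C=20  D=30  E=34  F=46
Turnaround (C−A): A=12  B=12  C=18  D=27  E=27  F=35
Finish order: A → B → C → D → E → F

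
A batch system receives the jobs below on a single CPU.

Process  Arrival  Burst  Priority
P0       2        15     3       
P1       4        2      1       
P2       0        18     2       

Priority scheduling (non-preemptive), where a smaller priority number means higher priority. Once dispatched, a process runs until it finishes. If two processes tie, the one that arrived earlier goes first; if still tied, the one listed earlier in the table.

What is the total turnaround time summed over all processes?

Gantt: | P2 0-18 | P1 18-20 | P0 20-35 |
Completion: P0=35  P1=20  P2=18
Turnaround (C−A): P0=33  P1=16  P2=18
Turnaround = completion − arrival: P0=33, P1=16, P2=18
Total turnaround = 33 + 16 + 18 = 67

67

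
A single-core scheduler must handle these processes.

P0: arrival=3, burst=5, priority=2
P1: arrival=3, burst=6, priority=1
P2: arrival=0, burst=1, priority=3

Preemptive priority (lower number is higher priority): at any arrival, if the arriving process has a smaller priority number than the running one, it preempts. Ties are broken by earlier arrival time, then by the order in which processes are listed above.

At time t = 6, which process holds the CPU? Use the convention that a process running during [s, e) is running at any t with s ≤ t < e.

Schedule: | P2 0-1 | idle 1-3 | P1 3-9 | P0 9-14 |
Completion: P0=14  P1=9  P2=1
Turnaround (C−A): P0=11  P1=6  P2=1

P1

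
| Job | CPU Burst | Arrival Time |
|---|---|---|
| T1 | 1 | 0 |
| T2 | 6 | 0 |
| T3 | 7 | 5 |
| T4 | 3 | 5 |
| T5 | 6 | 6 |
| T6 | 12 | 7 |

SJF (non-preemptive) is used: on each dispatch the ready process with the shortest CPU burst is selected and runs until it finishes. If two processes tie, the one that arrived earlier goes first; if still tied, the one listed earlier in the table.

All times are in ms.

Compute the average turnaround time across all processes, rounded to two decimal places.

11.50

Gantt: | T1 0-1 | T2 1-7 | T4 7-10 | T5 10-16 | T3 16-23 | T6 23-35 |
Completion: T1=1  T2=7  T3=23  T4=10  T5=16  T6=35
Turnaround (C−A): T1=1  T2=7  T3=18  T4=5  T5=10  T6=28
Turnaround times: T1=1, T2=7, T3=18, T4=5, T5=10, T6=28
Average turnaround = (1+7+18+5+10+28) / 6 = 69/6 = 11.50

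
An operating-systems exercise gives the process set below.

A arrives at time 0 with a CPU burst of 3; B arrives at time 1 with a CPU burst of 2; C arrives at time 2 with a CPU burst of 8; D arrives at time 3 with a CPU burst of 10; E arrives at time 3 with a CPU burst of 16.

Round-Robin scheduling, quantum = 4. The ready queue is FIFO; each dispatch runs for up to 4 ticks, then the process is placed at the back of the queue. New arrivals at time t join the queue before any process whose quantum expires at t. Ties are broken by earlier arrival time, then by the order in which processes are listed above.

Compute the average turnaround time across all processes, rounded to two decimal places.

Schedule: | A 0-3 | B 3-5 | C 5-9 | D 9-13 | E 13-17 | C 17-21 | D 21-25 | E 25-29 | D 29-31 | E 31-39 |
Completion: A=3  B=5  C=21  D=31  E=39
Turnaround (C−A): A=3  B=4  C=19  D=28  E=36
Turnaround times: A=3, B=4, C=19, D=28, E=36
Average turnaround = (3+4+19+28+36) / 5 = 90/5 = 18.00

18.00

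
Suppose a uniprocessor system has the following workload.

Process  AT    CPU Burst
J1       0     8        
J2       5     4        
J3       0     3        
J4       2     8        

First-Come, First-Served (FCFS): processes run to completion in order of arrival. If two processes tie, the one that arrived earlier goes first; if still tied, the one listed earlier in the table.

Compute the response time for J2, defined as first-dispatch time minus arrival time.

Gantt: | J1 0-8 | J3 8-11 | J4 11-19 | J2 19-23 |
Completion: J1=8  J2=23  J3=11  J4=19
Response(J2) = first start − arrival = 19 − 5 = 14

14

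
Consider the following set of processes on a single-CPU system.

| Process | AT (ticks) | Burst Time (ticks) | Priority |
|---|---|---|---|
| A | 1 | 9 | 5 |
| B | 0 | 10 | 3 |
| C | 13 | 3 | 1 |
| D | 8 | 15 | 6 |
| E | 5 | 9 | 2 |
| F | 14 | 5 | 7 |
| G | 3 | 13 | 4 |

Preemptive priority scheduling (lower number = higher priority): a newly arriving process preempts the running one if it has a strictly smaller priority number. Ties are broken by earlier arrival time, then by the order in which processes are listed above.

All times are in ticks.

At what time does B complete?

Timeline: | B 0-5 | E 5-13 | C 13-16 | E 16-17 | B 17-22 | G 22-35 | A 35-44 | D 44-59 | F 59-64 |
Completion: A=44  B=22  C=16  D=59  E=17  F=64  G=35
Turnaround (C−A): A=43  B=22  C=3  D=51  E=12  F=50  G=32

22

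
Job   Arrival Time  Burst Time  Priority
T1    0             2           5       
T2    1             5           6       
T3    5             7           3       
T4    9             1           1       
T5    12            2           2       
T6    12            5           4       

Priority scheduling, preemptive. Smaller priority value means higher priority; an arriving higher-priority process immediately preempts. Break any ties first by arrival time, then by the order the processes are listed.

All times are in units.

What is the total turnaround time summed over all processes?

44

Gantt: | T1 0-2 | T2 2-5 | T3 5-9 | T4 9-10 | T3 10-12 | T5 12-14 | T3 14-15 | T6 15-20 | T2 20-22 |
Completion: T1=2  T2=22  T3=15  T4=10  T5=14  T6=20
Turnaround = completion − arrival: T1=2, T2=21, T3=10, T4=1, T5=2, T6=8
Total turnaround = 2 + 21 + 10 + 1 + 2 + 8 = 44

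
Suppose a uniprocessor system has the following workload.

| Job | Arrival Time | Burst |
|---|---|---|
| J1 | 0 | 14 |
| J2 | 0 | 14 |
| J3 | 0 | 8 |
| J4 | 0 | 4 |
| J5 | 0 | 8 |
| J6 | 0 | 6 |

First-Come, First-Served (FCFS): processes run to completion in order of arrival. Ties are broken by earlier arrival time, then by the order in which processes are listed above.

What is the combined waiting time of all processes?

Schedule: | J1 0-14 | J2 14-28 | J3 28-36 | J4 36-40 | J5 40-48 | J6 48-54 |
Completion: J1=14  J2=28  J3=36  J4=40  J5=48  J6=54
Turnaround (C−A): J1=14  J2=28  J3=36  J4=40  J5=48  J6=54
Waiting = turnaround − burst: J1=0, J2=14, J3=28, J4=36, J5=40, J6=48
Total waiting = 0 + 14 + 28 + 36 + 40 + 48 = 166

166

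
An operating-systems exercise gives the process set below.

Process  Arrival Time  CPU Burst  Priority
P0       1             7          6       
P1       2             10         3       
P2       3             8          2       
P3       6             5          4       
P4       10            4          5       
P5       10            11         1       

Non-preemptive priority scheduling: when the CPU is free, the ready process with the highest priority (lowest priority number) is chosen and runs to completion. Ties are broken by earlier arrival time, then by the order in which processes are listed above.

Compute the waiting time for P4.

32

Gantt: | idle 0-1 | P0 1-8 | P2 8-16 | P5 16-27 | P1 27-37 | P3 37-42 | P4 42-46 |
Completion: P0=8  P1=37  P2=16  P3=42  P4=46  P5=27
Waiting(P4) = turnaround − burst = 36 − 4 = 32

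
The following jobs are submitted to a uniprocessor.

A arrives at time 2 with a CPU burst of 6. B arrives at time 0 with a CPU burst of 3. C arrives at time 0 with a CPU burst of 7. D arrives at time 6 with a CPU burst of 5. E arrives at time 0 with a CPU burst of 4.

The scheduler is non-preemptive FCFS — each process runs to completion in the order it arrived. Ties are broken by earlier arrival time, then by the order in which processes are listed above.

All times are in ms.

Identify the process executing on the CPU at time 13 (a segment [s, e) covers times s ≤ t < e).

E

Schedule: | B 0-3 | C 3-10 | E 10-14 | A 14-20 | D 20-25 |
Completion: A=20  B=3  C=10  D=25  E=14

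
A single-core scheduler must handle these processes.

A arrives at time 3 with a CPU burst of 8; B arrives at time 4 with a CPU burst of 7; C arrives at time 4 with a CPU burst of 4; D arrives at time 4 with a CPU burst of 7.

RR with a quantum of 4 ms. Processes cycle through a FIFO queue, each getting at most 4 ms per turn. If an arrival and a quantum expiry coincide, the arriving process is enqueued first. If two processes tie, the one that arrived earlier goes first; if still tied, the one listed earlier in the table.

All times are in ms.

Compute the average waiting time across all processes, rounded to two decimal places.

Timeline: | idle 0-3 | A 3-7 | B 7-11 | C 11-15 | D 15-19 | A 19-23 | B 23-26 | D 26-29 |
Completion: A=23  B=26  C=15  D=29
Turnaround (C−A): A=20  B=22  C=11  D=25
Waiting times: A=12, B=15, C=7, D=18
Average waiting = (12+15+7+18) / 4 = 52/4 = 13.00

13.00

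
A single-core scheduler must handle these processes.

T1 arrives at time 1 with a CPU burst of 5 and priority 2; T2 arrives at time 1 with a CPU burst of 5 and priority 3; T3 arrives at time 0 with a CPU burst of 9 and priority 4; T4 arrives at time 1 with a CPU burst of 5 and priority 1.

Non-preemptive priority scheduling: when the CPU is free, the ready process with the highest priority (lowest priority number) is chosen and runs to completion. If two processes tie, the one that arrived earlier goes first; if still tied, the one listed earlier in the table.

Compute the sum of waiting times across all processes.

Schedule: | T3 0-9 | T4 9-14 | T1 14-19 | T2 19-24 |
Completion: T1=19  T2=24  T3=9  T4=14
Waiting = turnaround − burst: T1=13, T2=18, T3=0, T4=8
Total waiting = 13 + 18 + 0 + 8 = 39

39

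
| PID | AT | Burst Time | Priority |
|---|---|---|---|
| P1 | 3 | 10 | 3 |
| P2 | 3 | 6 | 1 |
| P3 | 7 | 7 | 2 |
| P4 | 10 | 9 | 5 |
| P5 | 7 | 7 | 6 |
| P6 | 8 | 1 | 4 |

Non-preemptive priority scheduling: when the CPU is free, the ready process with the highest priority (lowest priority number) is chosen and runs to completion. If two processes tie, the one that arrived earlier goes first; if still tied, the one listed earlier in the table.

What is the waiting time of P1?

Timeline: | idle 0-3 | P2 3-9 | P3 9-16 | P1 16-26 | P6 26-27 | P4 27-36 | P5 36-43 |
Completion: P1=26  P2=9  P3=16  P4=36  P5=43  P6=27
Waiting(P1) = turnaround − burst = 23 − 10 = 13

13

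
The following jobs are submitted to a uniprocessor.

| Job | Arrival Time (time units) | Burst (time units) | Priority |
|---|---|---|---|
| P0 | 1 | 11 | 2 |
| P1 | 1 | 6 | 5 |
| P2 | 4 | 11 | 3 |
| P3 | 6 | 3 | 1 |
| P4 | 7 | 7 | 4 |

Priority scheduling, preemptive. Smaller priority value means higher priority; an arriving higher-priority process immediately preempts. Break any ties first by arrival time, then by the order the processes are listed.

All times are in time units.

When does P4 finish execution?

Timeline: | idle 0-1 | P0 1-6 | P3 6-9 | P0 9-15 | P2 15-26 | P4 26-33 | P1 33-39 |
Completion: P0=15  P1=39  P2=26  P3=9  P4=33

33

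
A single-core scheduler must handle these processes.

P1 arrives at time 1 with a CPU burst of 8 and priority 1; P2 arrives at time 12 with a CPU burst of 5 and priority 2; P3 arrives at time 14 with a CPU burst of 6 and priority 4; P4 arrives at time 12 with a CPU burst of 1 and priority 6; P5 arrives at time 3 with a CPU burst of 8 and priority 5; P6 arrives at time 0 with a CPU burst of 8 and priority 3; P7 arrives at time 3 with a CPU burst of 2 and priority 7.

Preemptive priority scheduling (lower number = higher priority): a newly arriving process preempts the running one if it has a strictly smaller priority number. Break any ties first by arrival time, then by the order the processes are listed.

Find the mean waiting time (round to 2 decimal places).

14.29

Schedule: | P6 0-1 | P1 1-9 | P6 9-12 | P2 12-17 | P6 17-21 | P3 21-27 | P5 27-35 | P4 35-36 | P7 36-38 |
Completion: P1=9  P2=17  P3=27  P4=36  P5=35  P6=21  P7=38
Turnaround (C−A): P1=8  P2=5  P3=13  P4=24  P5=32  P6=21  P7=35
Waiting times: P1=0, P2=0, P3=7, P4=23, P5=24, P6=13, P7=33
Average waiting = (0+0+7+23+24+13+33) / 7 = 100/7 = 14.29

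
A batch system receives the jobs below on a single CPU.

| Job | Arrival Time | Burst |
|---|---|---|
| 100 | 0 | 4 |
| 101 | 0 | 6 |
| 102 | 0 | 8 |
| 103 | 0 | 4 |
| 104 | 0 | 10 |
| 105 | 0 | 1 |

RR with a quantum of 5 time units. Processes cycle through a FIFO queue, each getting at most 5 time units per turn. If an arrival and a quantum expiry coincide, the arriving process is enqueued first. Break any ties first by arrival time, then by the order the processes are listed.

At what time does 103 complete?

18

Schedule: | 100 0-4 | 101 4-9 | 102 9-14 | 103 14-18 | 104 18-23 | 105 23-24 | 101 24-25 | 102 25-28 | 104 28-33 |
Completion: 100=4  101=25  102=28  103=18  104=33  105=24
Turnaround (C−A): 100=4  101=25  102=28  103=18  104=33  105=24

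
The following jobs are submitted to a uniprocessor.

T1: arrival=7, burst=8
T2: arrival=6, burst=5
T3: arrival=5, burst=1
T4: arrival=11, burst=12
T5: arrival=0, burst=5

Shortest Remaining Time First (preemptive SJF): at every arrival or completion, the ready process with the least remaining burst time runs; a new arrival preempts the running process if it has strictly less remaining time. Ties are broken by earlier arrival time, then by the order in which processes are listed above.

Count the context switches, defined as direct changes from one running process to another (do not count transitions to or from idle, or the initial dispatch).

4

Timeline: | T5 0-5 | T3 5-6 | T2 6-11 | T1 11-19 | T4 19-31 |
Completion: T1=19  T2=11  T3=6  T4=31  T5=5
Turnaround (C−A): T1=12  T2=5  T3=1  T4=20  T5=5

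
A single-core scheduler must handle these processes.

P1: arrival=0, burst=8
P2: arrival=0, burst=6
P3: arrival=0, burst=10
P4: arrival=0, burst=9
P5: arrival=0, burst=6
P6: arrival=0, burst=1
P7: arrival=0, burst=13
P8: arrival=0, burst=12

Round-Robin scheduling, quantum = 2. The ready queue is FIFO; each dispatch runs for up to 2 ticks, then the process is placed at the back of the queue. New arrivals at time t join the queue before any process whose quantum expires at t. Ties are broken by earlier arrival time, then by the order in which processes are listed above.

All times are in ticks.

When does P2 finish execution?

Gantt: | P1 0-2 | P2 2-4 | P3 4-6 | P4 6-8 | P5 8-10 | P6 10-11 | P7 11-13 | P8 13-15 | P1 15-17 | P2 17-19 | P3 19-21 | P4 21-23 | P5 23-25 | P7 25-27 | P8 27-29 | P1 29-31 | P2 31-33 | P3 33-35 | P4 35-37 | P5 37-39 | P7 39-41 | P8 41-43 | P1 43-45 | P3 45-47 | P4 47-49 | P7 49-51 | P8 51-53 | P3 53-55 | P4 55-56 | P7 56-58 | P8 58-60 | P7 60-62 | P8 62-64 | P7 64-65 |
Completion: P1=45  P2=33  P3=55  P4=56  P5=39  P6=11  P7=65  P8=64
Turnaround (C−A): P1=45  P2=33  P3=55  P4=56  P5=39  P6=11  P7=65  P8=64

33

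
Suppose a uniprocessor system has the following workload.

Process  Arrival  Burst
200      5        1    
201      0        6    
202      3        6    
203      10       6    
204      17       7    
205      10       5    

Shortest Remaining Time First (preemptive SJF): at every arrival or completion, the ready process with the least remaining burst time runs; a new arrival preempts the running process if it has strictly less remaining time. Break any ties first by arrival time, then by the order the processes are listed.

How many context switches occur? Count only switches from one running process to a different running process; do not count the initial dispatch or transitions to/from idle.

5

Gantt: | 201 0-6 | 200 6-7 | 202 7-13 | 205 13-18 | 203 18-24 | 204 24-31 |
Completion: 200=7  201=6  202=13  203=24  204=31  205=18
Turnaround (C−A): 200=2  201=6  202=10  203=14  204=14  205=8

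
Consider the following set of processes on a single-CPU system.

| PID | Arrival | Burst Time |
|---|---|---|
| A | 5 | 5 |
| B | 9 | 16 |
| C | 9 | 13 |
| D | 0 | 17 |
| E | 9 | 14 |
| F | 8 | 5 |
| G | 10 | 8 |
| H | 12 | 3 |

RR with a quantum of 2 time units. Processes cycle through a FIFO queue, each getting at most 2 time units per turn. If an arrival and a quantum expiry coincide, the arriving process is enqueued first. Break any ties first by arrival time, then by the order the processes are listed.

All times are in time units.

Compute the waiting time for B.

56

Timeline: | D 0-6 | A 6-8 | D 8-10 | F 10-12 | A 12-14 | B 14-16 | C 16-18 | E 18-20 | G 20-22 | D 22-24 | H 24-26 | F 26-28 | A 28-29 | B 29-31 | C 31-33 | E 33-35 | G 35-37 | D 37-39 | H 39-40 | F 40-41 | B 41-43 | C 43-45 | E 45-47 | G 47-49 | D 49-51 | B 51-53 | C 53-55 | E 55-57 | G 57-59 | D 59-61 | B 61-63 | C 63-65 | E 65-67 | D 67-68 | B 68-70 | C 70-72 | E 72-74 | B 74-76 | C 76-77 | E 77-79 | B 79-81 |
Completion: A=29  B=81  C=77  D=68  E=79  F=41  G=59  H=40
Turnaround (C−A): A=24  B=72  C=68  D=68  E=70  F=33  G=49  H=28
Waiting(B) = turnaround − burst = 72 − 16 = 56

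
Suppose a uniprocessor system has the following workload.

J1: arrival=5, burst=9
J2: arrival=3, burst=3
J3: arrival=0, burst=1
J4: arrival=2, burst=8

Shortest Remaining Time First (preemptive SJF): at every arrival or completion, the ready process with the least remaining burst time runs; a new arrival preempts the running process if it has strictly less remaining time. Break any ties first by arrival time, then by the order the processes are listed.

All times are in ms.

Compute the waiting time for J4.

Timeline: | J3 0-1 | idle 1-2 | J4 2-3 | J2 3-6 | J4 6-13 | J1 13-22 |
Completion: J1=22  J2=6  J3=1  J4=13
Turnaround (C−A): J1=17  J2=3  J3=1  J4=11
Waiting(J4) = turnaround − burst = 11 − 8 = 3

3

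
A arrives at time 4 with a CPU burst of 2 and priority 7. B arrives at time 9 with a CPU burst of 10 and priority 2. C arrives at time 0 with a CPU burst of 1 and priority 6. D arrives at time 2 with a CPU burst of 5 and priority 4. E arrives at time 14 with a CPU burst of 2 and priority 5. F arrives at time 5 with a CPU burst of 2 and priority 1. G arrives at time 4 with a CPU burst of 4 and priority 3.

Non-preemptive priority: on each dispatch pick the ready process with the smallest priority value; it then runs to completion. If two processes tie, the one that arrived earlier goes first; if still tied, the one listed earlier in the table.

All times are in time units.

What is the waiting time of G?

15

Timeline: | C 0-1 | idle 1-2 | D 2-7 | F 7-9 | B 9-19 | G 19-23 | E 23-25 | A 25-27 |
Completion: A=27  B=19  C=1  D=7  E=25  F=9  G=23
Turnaround (C−A): A=23  B=10  C=1  D=5  E=11  F=4  G=19
Waiting(G) = turnaround − burst = 19 − 4 = 15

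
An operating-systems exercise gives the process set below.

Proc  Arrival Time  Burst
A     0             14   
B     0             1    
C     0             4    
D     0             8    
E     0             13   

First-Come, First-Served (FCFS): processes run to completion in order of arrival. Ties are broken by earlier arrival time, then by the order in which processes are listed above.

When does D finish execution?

27

Timeline: | A 0-14 | B 14-15 | C 15-19 | D 19-27 | E 27-40 |
Completion: A=14  B=15  C=19  D=27  E=40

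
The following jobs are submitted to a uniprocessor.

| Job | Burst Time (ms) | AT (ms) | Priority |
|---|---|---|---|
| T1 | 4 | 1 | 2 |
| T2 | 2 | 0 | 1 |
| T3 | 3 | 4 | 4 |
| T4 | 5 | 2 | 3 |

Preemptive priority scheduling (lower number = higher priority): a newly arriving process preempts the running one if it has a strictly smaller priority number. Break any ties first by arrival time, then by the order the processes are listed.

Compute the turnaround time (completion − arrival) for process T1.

Timeline: | T2 0-2 | T1 2-6 | T4 6-11 | T3 11-14 |
Completion: T1=6  T2=2  T3=14  T4=11
Turnaround (C−A): T1=5  T2=2  T3=10  T4=9
Turnaround(T1) = completion − arrival = 6 − 1 = 5

5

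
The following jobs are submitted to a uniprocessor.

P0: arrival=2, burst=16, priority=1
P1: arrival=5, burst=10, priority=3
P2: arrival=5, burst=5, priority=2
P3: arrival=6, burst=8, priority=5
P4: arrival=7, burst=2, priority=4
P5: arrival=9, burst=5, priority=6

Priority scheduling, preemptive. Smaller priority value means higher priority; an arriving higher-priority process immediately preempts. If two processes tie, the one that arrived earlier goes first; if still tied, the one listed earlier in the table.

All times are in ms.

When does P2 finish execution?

23

Timeline: | idle 0-2 | P0 2-18 | P2 18-23 | P1 23-33 | P4 33-35 | P3 35-43 | P5 43-48 |
Completion: P0=18  P1=33  P2=23  P3=43  P4=35  P5=48
Turnaround (C−A): P0=16  P1=28  P2=18  P3=37  P4=28  P5=39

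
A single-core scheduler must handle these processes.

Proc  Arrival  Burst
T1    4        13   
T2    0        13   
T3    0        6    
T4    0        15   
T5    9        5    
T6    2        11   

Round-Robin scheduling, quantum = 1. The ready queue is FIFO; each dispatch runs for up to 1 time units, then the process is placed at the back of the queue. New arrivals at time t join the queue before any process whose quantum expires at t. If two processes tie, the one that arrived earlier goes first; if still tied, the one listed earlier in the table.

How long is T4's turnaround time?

Gantt: | T2 0-1 | T3 1-2 | T4 2-3 | T2 3-4 | T6 4-5 | T3 5-6 | T4 6-7 | T1 7-8 | T2 8-9 | T6 9-10 | T3 10-11 | T4 11-12 | T1 12-13 | T5 13-14 | T2 14-15 | T6 15-16 | T3 16-17 | T4 17-18 | T1 18-19 | T5 19-20 | T2 20-21 | T6 21-22 | T3 22-23 | T4 23-24 | T1 24-25 | T5 25-26 | T2 26-27 | T6 27-28 | T3 28-29 | T4 29-30 | T1 30-31 | T5 31-32 | T2 32-33 | T6 33-34 | T4 34-35 | T1 35-36 | T5 36-37 | T2 37-38 | T6 38-39 | T4 39-40 | T1 40-41 | T2 41-42 | T6 42-43 | T4 43-44 | T1 44-45 | T2 45-46 | T6 46-47 | T4 47-48 | T1 48-49 | T2 49-50 | T6 50-51 | T4 51-52 | T1 52-53 | T2 53-54 | T6 54-55 | T4 55-56 | T1 56-57 | T2 57-58 | T4 58-59 | T1 59-60 | T4 60-61 | T1 61-62 | T4 62-63 |
Completion: T1=62  T2=58  T3=29  T4=63  T5=37  T6=55
Turnaround(T4) = completion − arrival = 63 − 0 = 63

63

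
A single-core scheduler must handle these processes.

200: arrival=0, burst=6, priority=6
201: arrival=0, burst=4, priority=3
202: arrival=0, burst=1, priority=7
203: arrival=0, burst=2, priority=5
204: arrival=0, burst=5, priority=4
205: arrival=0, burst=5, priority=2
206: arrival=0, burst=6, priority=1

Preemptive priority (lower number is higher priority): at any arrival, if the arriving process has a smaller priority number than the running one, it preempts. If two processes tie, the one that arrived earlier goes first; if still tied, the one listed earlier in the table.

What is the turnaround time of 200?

28

Timeline: | 206 0-6 | 205 6-11 | 201 11-15 | 204 15-20 | 203 20-22 | 200 22-28 | 202 28-29 |
Completion: 200=28  201=15  202=29  203=22  204=20  205=11  206=6
Turnaround (C−A): 200=28  201=15  202=29  203=22  204=20  205=11  206=6
Turnaround(200) = completion − arrival = 28 − 0 = 28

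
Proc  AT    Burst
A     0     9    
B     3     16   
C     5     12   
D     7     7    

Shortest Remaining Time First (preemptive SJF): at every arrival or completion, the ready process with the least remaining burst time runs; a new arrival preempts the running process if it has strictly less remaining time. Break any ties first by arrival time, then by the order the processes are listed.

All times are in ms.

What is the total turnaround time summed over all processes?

Timeline: | A 0-9 | D 9-16 | C 16-28 | B 28-44 |
Completion: A=9  B=44  C=28  D=16
Turnaround = completion − arrival: A=9, B=41, C=23, D=9
Total turnaround = 9 + 41 + 23 + 9 = 82

82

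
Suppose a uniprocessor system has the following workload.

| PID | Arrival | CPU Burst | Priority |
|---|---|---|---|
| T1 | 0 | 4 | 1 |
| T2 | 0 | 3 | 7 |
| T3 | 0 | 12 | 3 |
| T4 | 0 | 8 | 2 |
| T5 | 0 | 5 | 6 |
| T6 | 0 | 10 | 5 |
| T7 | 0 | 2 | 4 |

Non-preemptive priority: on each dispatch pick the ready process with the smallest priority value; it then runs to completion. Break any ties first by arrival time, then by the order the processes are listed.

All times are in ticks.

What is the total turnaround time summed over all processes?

187

Schedule: | T1 0-4 | T4 4-12 | T3 12-24 | T7 24-26 | T6 26-36 | T5 36-41 | T2 41-44 |
Completion: T1=4  T2=44  T3=24  T4=12  T5=41  T6=36  T7=26
Turnaround = completion − arrival: T1=4, T2=44, T3=24, T4=12, T5=41, T6=36, T7=26
Total turnaround = 4 + 44 + 24 + 12 + 41 + 36 + 26 = 187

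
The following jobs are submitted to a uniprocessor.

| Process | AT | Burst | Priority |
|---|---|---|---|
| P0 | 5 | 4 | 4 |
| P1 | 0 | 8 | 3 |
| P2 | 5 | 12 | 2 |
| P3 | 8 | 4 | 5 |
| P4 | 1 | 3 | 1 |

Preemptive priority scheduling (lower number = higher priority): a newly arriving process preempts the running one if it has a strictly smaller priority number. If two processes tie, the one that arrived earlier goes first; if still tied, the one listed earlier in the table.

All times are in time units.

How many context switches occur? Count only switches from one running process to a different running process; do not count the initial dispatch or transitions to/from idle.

6

Schedule: | P1 0-1 | P4 1-4 | P1 4-5 | P2 5-17 | P1 17-23 | P0 23-27 | P3 27-31 |
Completion: P0=27  P1=23  P2=17  P3=31  P4=4
Turnaround (C−A): P0=22  P1=23  P2=12  P3=23  P4=3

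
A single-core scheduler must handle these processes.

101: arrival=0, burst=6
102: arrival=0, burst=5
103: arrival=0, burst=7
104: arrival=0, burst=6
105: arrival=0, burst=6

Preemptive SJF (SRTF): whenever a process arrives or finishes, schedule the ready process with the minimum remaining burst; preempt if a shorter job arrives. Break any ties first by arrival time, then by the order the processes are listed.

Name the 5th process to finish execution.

103

Gantt: | 102 0-5 | 101 5-11 | 104 11-17 | 105 17-23 | 103 23-30 |
Completion: 101=11  102=5  103=30  104=17  105=23
Finish order: 102 → 101 → 104 → 105 → 103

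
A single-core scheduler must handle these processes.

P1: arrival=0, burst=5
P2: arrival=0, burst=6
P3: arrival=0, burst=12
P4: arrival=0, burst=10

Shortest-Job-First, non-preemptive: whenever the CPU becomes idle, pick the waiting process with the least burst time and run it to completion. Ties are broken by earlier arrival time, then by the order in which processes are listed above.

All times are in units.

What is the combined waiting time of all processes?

Schedule: | P1 0-5 | P2 5-11 | P4 11-21 | P3 21-33 |
Completion: P1=5  P2=11  P3=33  P4=21
Turnaround (C−A): P1=5  P2=11  P3=33  P4=21
Waiting = turnaround − burst: P1=0, P2=5, P3=21, P4=11
Total waiting = 0 + 5 + 21 + 11 = 37

37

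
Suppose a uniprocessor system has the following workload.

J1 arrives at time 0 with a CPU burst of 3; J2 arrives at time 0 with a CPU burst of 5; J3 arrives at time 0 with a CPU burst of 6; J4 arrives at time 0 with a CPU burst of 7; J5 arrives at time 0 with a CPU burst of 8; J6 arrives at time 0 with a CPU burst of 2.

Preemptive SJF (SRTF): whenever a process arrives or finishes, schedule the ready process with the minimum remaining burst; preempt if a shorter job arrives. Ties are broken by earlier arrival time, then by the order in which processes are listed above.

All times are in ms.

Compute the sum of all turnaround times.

87

Schedule: | J6 0-2 | J1 2-5 | J2 5-10 | J3 10-16 | J4 16-23 | J5 23-31 |
Completion: J1=5  J2=10  J3=16  J4=23  J5=31  J6=2
Turnaround (C−A): J1=5  J2=10  J3=16  J4=23  J5=31  J6=2
Turnaround = completion − arrival: J1=5, J2=10, J3=16, J4=23, J5=31, J6=2
Total turnaround = 5 + 10 + 16 + 23 + 31 + 2 = 87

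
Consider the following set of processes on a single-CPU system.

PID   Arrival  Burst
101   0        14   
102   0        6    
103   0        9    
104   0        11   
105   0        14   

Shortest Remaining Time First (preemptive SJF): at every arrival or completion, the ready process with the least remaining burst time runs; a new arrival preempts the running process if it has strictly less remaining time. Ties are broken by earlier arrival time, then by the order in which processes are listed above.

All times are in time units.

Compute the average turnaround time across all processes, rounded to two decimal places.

28.20

Schedule: | 102 0-6 | 103 6-15 | 104 15-26 | 101 26-40 | 105 40-54 |
Completion: 101=40  102=6  103=15  104=26  105=54
Turnaround (C−A): 101=40  102=6  103=15  104=26  105=54
Turnaround times: 101=40, 102=6, 103=15, 104=26, 105=54
Average turnaround = (40+6+15+26+54) / 5 = 141/5 = 28.20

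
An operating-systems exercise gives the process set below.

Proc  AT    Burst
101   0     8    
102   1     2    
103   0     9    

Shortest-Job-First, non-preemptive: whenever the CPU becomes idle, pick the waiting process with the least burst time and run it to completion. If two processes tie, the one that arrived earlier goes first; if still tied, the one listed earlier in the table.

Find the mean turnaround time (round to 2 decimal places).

Gantt: | 101 0-8 | 102 8-10 | 103 10-19 |
Completion: 101=8  102=10  103=19
Turnaround (C−A): 101=8  102=9  103=19
Turnaround times: 101=8, 102=9, 103=19
Average turnaround = (8+9+19) / 3 = 36/3 = 12.00

12.00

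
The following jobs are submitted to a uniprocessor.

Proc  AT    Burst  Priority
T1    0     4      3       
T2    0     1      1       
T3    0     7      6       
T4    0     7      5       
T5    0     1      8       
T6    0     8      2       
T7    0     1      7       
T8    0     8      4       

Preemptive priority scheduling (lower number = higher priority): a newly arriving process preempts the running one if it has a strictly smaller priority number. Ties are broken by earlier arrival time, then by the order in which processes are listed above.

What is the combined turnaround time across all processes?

Schedule: | T2 0-1 | T6 1-9 | T1 9-13 | T8 13-21 | T4 21-28 | T3 28-35 | T7 35-36 | T5 36-37 |
Completion: T1=13  T2=1  T3=35  T4=28  T5=37  T6=9  T7=36  T8=21
Turnaround (C−A): T1=13  T2=1  T3=35  T4=28  T5=37  T6=9  T7=36  T8=21
Turnaround = completion − arrival: T1=13, T2=1, T3=35, T4=28, T5=37, T6=9, T7=36, T8=21
Total turnaround = 13 + 1 + 35 + 28 + 37 + 9 + 36 + 21 = 180

180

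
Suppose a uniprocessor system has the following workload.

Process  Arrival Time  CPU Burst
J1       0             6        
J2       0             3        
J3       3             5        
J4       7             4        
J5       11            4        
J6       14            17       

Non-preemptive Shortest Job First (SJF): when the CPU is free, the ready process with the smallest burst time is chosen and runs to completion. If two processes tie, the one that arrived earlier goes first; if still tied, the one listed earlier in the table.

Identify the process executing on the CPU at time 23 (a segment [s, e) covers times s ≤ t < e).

J6

Gantt: | J2 0-3 | J3 3-8 | J4 8-12 | J5 12-16 | J1 16-22 | J6 22-39 |
Completion: J1=22  J2=3  J3=8  J4=12  J5=16  J6=39
Turnaround (C−A): J1=22  J2=3  J3=5  J4=5  J5=5  J6=25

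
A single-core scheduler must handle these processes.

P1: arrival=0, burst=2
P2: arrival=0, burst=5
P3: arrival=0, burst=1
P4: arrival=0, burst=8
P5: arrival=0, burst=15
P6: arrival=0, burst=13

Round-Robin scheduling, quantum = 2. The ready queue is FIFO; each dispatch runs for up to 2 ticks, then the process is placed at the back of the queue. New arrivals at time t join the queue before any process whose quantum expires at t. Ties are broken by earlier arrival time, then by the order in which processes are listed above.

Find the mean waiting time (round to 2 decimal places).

16.33

Schedule: | P1 0-2 | P2 2-4 | P3 4-5 | P4 5-7 | P5 7-9 | P6 9-11 | P2 11-13 | P4 13-15 | P5 15-17 | P6 17-19 | P2 19-20 | P4 20-22 | P5 22-24 | P6 24-26 | P4 26-28 | P5 28-30 | P6 30-32 | P5 32-34 | P6 34-36 | P5 36-38 | P6 38-40 | P5 40-42 | P6 42-43 | P5 43-44 |
Completion: P1=2  P2=20  P3=5  P4=28  P5=44  P6=43
Turnaround (C−A): P1=2  P2=20  P3=5  P4=28  P5=44  P6=43
Waiting times: P1=0, P2=15, P3=4, P4=20, P5=29, P6=30
Average waiting = (0+15+4+20+29+30) / 6 = 98/6 = 16.33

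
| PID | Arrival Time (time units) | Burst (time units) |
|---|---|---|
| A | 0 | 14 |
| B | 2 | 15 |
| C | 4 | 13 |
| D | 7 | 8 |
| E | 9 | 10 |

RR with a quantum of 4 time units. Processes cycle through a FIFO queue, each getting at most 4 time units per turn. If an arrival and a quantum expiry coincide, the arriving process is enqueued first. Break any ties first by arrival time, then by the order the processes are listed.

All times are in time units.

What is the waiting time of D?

25

Schedule: | A 0-4 | B 4-8 | C 8-12 | A 12-16 | D 16-20 | B 20-24 | E 24-28 | C 28-32 | A 32-36 | D 36-40 | B 40-44 | E 44-48 | C 48-52 | A 52-54 | B 54-57 | E 57-59 | C 59-60 |
Completion: A=54  B=57  C=60  D=40  E=59
Turnaround (C−A): A=54  B=55  C=56  D=33  E=50
Waiting(D) = turnaround − burst = 33 − 8 = 25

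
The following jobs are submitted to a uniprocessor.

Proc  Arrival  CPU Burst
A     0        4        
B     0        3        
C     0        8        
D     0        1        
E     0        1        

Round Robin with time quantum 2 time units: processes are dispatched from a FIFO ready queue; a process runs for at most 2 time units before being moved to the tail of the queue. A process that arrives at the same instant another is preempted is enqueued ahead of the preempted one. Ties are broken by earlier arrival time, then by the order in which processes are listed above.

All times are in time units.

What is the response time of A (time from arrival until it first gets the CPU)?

Timeline: | A 0-2 | B 2-4 | C 4-6 | D 6-7 | E 7-8 | A 8-10 | B 10-11 | C 11-17 |
Completion: A=10  B=11  C=17  D=7  E=8
Turnaround (C−A): A=10  B=11  C=17  D=7  E=8
Response(A) = first start − arrival = 0 − 0 = 0

0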